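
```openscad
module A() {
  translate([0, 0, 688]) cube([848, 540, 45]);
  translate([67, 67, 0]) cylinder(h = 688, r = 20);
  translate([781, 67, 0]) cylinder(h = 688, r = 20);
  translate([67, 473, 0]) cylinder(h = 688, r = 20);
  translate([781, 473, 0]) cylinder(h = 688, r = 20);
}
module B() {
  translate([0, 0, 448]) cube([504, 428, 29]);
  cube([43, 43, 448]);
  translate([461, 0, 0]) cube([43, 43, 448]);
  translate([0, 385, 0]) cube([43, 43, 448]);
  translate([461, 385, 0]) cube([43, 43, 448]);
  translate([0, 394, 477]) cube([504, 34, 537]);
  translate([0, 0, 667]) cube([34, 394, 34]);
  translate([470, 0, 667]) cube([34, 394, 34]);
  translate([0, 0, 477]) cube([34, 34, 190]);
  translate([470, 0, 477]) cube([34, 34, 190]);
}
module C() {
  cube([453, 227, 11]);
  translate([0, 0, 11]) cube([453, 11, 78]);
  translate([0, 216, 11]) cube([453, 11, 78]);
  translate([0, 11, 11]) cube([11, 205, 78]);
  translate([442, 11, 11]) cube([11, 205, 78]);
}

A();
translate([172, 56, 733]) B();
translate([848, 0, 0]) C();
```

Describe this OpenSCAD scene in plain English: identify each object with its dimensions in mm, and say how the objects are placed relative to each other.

A is a rectangular dining table. The top is 848×540×45 mm with its upper surface at z = 733 mm. It stands on four round legs of 40 mm diameter, each leg's bounding box inset 47 mm from the nearest pair of top edges, running from the floor to the underside of the top.

B is a chair: 504×428 mm seat, 29 mm thick, top at z = 477 mm, on four 43 mm square corner legs flush with the seat edges. A 34 mm thick backrest slab spans the full seat width, extending 537 mm above the seat top, its back face flush with the seat's +y edge. Two armrests of 34×34 mm section run along each side from the seat's front edge to the front of the backrest, top faces 224 mm above the seat top and outer faces flush with the seat's x-edges; a 34×34 mm post under the front of each armrest stands on the seat at the front corner.

C is an open-topped rectangular box: outside dimensions 453×227×89 mm, with a uniform wall and base thickness of 11 mm. The base is a full 453×227 slab on the floor; four walls sit on top of the base. The front and back walls (the −y and +y sides) span the full width; the two side walls fit between them.

The chair is on top of the table, centred. The open box is against the table's +x side, with their −y faces flush.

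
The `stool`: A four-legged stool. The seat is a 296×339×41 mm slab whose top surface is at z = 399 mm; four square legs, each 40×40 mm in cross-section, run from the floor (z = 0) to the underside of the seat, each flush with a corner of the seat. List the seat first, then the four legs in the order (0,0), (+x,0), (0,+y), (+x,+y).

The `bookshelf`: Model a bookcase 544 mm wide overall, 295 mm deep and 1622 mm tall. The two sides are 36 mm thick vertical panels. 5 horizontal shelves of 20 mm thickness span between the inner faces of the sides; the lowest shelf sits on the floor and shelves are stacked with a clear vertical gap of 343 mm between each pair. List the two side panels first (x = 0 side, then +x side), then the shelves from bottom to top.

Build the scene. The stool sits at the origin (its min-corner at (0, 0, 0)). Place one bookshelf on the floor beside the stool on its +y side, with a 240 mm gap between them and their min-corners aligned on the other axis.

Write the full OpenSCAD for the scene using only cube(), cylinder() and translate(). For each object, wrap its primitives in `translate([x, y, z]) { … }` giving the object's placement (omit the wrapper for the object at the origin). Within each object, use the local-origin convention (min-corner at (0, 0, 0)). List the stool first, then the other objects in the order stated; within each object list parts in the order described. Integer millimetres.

translate([0, 0, 358]) cube([296, 339, 41]);
cube([40, 40, 358]);
translate([256, 0, 0]) cube([40, 40, 358]);
translate([0, 299, 0]) cube([40, 40, 358]);
translate([256, 299, 0]) cube([40, 40, 358]);
translate([0, 579, 0]) {
  cube([36, 295, 1622]);
  translate([508, 0, 0]) cube([36, 295, 1622]);
  translate([36, 0, 0]) cube([472, 295, 20]);
  translate([36, 0, 363]) cube([472, 295, 20]);
  translate([36, 0, 726]) cube([472, 295, 20]);
  translate([36, 0, 1089]) cube([472, 295, 20]);
  translate([36, 0, 1452]) cube([472, 295, 20]);
}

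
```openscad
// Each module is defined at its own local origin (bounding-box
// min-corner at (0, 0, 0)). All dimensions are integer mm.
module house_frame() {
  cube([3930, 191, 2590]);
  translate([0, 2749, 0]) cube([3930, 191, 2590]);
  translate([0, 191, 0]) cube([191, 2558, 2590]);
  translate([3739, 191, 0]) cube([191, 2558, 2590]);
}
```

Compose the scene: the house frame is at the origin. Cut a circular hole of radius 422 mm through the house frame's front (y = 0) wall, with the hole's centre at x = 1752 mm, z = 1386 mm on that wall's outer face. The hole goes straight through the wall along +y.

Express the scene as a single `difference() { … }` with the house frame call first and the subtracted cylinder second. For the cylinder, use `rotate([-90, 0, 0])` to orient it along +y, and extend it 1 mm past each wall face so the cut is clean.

difference() {
  house_frame();
  translate([1752, -1, 1386]) rotate([-90, 0, 0]) cylinder(h = 193, r = 422);
}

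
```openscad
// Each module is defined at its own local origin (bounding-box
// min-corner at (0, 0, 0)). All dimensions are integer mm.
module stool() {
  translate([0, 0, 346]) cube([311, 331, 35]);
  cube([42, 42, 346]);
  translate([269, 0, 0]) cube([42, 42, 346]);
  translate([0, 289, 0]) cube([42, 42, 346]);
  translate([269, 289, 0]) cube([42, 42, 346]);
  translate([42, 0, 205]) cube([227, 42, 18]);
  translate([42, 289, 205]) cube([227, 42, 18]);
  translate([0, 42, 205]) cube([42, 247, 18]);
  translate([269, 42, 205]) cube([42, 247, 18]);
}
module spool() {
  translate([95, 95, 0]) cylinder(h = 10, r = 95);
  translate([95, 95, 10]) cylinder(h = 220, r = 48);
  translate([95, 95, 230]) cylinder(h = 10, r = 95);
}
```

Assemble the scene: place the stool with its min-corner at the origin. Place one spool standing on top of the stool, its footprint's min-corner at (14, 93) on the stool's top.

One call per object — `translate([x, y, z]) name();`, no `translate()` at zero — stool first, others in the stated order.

stool();
translate([14, 93, 381]) spool();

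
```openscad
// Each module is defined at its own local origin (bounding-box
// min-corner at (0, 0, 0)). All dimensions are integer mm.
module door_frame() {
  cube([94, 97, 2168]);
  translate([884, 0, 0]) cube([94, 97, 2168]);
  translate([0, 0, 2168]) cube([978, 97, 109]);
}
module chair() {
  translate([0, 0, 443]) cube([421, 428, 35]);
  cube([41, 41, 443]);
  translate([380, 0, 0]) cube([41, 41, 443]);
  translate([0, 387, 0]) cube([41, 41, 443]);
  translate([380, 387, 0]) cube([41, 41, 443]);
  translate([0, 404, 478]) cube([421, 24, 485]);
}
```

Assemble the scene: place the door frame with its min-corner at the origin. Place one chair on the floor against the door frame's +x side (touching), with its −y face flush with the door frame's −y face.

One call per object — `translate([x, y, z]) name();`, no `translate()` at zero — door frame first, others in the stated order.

door_frame();
translate([978, 0, 0]) chair();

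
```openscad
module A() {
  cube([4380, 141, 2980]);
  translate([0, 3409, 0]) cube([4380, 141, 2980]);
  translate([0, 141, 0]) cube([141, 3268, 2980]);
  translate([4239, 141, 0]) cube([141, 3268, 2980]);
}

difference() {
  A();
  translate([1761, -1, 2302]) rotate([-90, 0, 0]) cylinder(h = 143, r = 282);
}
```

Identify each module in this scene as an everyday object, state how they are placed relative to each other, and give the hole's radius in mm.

A is a house frame. The house frame has a circular hole through its front wall. The hole's radius is 282 mm.

The subtracted cylinder has r = 282 mm.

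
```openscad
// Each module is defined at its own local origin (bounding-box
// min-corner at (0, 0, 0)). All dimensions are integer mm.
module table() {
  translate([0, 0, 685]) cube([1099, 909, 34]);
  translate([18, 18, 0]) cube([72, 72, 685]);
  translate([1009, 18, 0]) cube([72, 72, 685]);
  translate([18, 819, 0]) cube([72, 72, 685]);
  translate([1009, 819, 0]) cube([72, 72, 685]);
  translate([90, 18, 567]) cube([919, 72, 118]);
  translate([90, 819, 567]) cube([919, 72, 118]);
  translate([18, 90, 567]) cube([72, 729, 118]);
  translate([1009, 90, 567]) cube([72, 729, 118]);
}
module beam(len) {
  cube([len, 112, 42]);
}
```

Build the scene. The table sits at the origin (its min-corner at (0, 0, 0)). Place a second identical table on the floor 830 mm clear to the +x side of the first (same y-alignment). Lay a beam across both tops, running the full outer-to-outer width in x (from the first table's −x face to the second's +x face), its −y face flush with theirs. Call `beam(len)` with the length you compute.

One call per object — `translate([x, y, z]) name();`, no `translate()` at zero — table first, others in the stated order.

table();
translate([1929, 0, 0]) table();
translate([0, 0, 719]) beam(3028);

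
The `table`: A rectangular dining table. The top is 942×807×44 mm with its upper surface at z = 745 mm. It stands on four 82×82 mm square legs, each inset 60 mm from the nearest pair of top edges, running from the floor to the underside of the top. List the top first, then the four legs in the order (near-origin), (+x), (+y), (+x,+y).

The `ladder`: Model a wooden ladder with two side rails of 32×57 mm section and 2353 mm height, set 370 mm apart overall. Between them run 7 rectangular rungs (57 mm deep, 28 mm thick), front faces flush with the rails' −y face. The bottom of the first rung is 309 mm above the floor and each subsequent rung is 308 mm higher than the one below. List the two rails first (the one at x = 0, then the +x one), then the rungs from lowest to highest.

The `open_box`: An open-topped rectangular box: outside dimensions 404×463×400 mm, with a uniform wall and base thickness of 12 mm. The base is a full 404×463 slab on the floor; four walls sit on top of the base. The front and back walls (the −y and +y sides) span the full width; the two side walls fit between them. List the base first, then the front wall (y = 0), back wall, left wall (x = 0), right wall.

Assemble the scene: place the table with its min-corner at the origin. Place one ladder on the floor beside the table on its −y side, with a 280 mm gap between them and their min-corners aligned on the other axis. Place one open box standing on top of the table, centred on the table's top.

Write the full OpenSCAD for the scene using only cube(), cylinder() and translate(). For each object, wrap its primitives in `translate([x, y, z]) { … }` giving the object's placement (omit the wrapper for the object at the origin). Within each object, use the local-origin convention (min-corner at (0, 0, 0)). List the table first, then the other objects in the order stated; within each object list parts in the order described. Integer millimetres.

translate([0, 0, 701]) cube([942, 807, 44]);
translate([60, 60, 0]) cube([82, 82, 701]);
translate([800, 60, 0]) cube([82, 82, 701]);
translate([60, 665, 0]) cube([82, 82, 701]);
translate([800, 665, 0]) cube([82, 82, 701]);
translate([0, -337, 0]) {
  cube([32, 57, 2353]);
  translate([338, 0, 0]) cube([32, 57, 2353]);
  translate([32, 0, 309]) cube([306, 57, 28]);
  translate([32, 0, 617]) cube([306, 57, 28]);
  translate([32, 0, 925]) cube([306, 57, 28]);
  translate([32, 0, 1233]) cube([306, 57, 28]);
  translate([32, 0, 1541]) cube([306, 57, 28]);
  translate([32, 0, 1849]) cube([306, 57, 28]);
  translate([32, 0, 2157]) cube([306, 57, 28]);
}
translate([269, 172, 745]) {
  cube([404, 463, 12]);
  translate([0, 0, 12]) cube([404, 12, 388]);
  translate([0, 451, 12]) cube([404, 12, 388]);
  translate([0, 12, 12]) cube([12, 439, 388]);
  translate([392, 12, 12]) cube([12, 439, 388]);
}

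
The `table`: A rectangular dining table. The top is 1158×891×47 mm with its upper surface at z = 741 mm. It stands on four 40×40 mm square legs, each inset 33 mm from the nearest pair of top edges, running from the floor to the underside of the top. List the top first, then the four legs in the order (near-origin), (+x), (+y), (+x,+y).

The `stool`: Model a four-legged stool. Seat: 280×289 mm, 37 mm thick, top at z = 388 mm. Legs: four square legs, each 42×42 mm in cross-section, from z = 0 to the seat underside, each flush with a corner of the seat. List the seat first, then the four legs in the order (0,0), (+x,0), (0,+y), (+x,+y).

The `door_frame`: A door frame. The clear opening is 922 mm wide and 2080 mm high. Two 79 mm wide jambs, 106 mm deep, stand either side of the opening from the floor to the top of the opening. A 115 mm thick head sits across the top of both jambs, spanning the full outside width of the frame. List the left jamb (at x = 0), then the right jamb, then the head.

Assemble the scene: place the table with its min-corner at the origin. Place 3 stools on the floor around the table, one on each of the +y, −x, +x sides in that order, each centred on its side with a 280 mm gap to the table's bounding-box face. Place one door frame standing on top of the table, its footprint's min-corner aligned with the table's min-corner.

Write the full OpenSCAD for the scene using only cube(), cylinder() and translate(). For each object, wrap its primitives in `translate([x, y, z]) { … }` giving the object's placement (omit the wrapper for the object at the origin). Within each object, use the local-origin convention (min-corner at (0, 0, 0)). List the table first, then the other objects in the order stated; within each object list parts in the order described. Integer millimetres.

translate([0, 0, 694]) cube([1158, 891, 47]);
translate([33, 33, 0]) cube([40, 40, 694]);
translate([1085, 33, 0]) cube([40, 40, 694]);
translate([33, 818, 0]) cube([40, 40, 694]);
translate([1085, 818, 0]) cube([40, 40, 694]);
translate([439, 1171, 0]) {
  translate([0, 0, 351]) cube([280, 289, 37]);
  cube([42, 42, 351]);
  translate([238, 0, 0]) cube([42, 42, 351]);
  translate([0, 247, 0]) cube([42, 42, 351]);
  translate([238, 247, 0]) cube([42, 42, 351]);
}
translate([-560, 301, 0]) {
  translate([0, 0, 351]) cube([280, 289, 37]);
  cube([42, 42, 351]);
  translate([238, 0, 0]) cube([42, 42, 351]);
  translate([0, 247, 0]) cube([42, 42, 351]);
  translate([238, 247, 0]) cube([42, 42, 351]);
}
translate([1438, 301, 0]) {
  translate([0, 0, 351]) cube([280, 289, 37]);
  cube([42, 42, 351]);
  translate([238, 0, 0]) cube([42, 42, 351]);
  translate([0, 247, 0]) cube([42, 42, 351]);
  translate([238, 247, 0]) cube([42, 42, 351]);
}
translate([0, 0, 741]) {
  cube([79, 106, 2080]);
  translate([1001, 0, 0]) cube([79, 106, 2080]);
  translate([0, 0, 2080]) cube([1080, 106, 115]);
}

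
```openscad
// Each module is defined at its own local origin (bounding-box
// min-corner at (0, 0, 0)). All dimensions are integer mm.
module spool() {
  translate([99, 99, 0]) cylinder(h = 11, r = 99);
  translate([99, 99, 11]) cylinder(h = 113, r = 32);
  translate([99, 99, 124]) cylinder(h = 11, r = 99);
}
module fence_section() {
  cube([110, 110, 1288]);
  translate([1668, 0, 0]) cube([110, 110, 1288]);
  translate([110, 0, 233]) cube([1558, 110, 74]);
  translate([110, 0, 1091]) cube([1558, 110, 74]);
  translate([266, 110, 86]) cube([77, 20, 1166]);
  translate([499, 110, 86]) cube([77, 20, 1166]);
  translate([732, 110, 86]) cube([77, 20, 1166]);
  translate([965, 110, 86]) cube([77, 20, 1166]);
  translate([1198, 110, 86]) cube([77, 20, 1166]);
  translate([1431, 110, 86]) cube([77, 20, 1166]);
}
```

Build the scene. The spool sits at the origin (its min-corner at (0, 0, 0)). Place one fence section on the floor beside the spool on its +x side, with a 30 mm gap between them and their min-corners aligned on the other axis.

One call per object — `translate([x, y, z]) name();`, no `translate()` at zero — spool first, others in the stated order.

spool();
translate([228, 0, 0]) fence_section();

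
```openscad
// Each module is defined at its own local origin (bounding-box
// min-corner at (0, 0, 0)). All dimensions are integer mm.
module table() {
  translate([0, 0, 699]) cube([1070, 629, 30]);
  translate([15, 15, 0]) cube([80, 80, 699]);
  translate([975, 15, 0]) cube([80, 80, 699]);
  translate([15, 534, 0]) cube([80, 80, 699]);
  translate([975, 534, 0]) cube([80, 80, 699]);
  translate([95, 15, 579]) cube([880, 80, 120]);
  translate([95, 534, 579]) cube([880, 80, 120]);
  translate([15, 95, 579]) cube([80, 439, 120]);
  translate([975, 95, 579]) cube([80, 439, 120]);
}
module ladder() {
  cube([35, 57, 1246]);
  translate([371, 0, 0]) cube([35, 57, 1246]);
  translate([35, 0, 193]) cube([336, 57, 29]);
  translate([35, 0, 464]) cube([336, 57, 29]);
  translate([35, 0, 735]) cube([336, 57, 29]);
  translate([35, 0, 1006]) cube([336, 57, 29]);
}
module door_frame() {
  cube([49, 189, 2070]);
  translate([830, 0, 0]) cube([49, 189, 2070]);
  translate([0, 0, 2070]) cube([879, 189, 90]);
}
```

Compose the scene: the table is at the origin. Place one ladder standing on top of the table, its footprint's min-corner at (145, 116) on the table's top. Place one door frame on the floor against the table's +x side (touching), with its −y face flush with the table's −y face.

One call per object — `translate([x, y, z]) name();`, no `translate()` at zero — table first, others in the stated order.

table();
translate([145, 116, 729]) ladder();
translate([1070, 0, 0]) door_frame();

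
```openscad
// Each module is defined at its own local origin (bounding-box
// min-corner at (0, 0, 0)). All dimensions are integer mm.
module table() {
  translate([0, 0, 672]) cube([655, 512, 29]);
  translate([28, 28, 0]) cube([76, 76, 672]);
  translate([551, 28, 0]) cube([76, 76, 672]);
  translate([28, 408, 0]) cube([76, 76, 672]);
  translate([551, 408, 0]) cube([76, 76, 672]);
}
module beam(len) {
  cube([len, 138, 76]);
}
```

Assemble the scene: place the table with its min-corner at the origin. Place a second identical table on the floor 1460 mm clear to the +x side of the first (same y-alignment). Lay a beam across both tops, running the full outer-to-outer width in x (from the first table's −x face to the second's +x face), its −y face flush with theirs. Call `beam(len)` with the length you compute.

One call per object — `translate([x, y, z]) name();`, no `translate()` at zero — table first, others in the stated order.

table();
translate([2115, 0, 0]) table();
translate([0, 0, 701]) beam(2770);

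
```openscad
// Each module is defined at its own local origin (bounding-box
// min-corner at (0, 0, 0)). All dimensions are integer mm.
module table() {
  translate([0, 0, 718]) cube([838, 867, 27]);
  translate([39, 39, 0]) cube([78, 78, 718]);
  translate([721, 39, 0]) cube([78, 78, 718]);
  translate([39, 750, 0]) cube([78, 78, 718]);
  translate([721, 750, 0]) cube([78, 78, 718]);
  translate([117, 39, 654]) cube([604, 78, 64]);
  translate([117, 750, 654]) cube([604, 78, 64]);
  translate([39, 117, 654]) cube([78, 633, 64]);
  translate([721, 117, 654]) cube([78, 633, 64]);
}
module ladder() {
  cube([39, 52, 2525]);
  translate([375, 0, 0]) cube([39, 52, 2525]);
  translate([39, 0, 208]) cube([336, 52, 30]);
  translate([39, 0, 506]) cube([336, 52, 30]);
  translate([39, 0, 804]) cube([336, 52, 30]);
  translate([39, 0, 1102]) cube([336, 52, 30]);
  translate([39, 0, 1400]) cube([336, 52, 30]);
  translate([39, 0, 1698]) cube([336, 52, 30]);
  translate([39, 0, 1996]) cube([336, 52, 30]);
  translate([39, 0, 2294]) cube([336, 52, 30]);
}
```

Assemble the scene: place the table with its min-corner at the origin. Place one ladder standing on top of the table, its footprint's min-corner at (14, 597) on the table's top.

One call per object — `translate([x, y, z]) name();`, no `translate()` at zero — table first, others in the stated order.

table();
translate([14, 597, 745]) ladder();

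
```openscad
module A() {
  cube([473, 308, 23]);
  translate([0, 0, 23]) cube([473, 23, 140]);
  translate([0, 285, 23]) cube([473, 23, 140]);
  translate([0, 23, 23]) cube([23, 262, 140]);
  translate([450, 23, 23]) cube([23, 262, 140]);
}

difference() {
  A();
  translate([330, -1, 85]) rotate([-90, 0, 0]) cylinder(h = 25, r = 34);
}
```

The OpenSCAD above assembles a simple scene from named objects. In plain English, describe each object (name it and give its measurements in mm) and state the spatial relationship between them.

A is an open-topped rectangular box: outside dimensions 473×308×163 mm, with a uniform wall and base thickness of 23 mm. The base is a full 473×308 slab on the floor; four walls sit on top of the base. The front and back walls (the −y and +y sides) span the full width; the two side walls fit between them.

The open box has a circular hole of radius 34 mm through its front wall, centred at (x = 330, z = 85).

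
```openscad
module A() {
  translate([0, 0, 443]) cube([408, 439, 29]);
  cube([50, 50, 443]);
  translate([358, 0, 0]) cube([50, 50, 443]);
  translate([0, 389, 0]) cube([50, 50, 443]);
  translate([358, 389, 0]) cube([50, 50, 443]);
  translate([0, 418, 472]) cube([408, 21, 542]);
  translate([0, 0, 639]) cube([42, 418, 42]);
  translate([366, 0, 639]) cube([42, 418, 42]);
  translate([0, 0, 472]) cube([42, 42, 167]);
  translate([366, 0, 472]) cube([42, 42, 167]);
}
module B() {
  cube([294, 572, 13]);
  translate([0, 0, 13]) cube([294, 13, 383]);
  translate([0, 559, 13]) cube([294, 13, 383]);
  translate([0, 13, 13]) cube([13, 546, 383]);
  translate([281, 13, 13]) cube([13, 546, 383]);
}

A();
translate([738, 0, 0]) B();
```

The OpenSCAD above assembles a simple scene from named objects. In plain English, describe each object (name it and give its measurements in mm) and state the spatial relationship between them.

A is a chair: 408×439 mm seat, 29 mm thick, top at z = 472 mm, on four 50 mm square corner legs flush with the seat edges. A 21 mm thick backrest slab spans the full seat width, extending 542 mm above the seat top, its back face flush with the seat's +y edge. Two armrests of 42×42 mm section run along each side from the seat's front edge to the front of the backrest, top faces 209 mm above the seat top and outer faces flush with the seat's x-edges; a 42×42 mm post under the front of each armrest stands on the seat at the front corner.

B is an open-topped rectangular box: outside dimensions 294×572×396 mm, with a uniform wall and base thickness of 13 mm. The base is a full 294×572 slab on the floor; four walls sit on top of the base. The front and back walls (the −y and +y sides) span the full width; the two side walls fit between them.

The open box is on the floor beside the chair on its +x side.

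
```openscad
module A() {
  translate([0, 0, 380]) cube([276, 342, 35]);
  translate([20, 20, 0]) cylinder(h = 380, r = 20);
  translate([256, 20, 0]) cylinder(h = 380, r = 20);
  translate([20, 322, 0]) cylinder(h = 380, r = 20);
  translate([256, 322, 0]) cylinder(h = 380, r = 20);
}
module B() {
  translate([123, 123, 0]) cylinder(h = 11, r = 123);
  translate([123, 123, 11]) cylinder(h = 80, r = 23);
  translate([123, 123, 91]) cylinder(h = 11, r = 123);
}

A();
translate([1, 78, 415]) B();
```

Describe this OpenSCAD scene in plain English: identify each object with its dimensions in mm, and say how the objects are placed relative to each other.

A is a four-legged stool. The seat is 276×342 mm, 35 mm thick, top at z = 415 mm. It stands on four round legs, each 40 mm in diameter, from z = 0 to the seat underside, each leg's axis is inset half a diameter from the nearest pair of seat edges (so the leg's bounding box is flush with the corner).

B is a spool: two coaxial disc flanges of radius 123 mm and thickness 11 mm, joined by a core cylinder of radius 23 mm and height 80 mm. The lower flange rests on z = 0 and the three cylinders share a vertical axis.

The spool is on top of the stool.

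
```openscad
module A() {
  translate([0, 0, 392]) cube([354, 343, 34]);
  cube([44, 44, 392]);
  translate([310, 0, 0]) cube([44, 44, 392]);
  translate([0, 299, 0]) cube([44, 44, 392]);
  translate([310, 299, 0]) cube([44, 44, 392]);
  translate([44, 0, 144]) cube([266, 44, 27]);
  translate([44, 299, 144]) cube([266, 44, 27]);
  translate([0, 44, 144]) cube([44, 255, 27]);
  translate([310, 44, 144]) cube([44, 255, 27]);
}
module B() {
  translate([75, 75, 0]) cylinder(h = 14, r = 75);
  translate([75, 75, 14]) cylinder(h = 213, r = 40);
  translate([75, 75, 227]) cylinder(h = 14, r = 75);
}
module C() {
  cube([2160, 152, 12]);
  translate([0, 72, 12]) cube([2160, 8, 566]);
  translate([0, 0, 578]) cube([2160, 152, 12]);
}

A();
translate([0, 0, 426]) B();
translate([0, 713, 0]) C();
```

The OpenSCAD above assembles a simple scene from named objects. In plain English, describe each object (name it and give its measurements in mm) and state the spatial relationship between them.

A is a four-legged stool. The seat is a 354×343×34 mm slab whose top surface is at z = 426 mm; four square legs, each 44×44 mm in cross-section, run from the floor (z = 0) to the underside of the seat, each flush with a corner of the seat. Four stretchers, 44 mm wide and 27 mm tall, connect adjacent legs with their undersides at z = 144 mm, each running between the inner faces of the legs it joins and aligned with the legs' outer faces on the other axis.

B is a spool: two coaxial disc flanges of radius 75 mm and thickness 14 mm, joined by a core cylinder of radius 40 mm and height 213 mm. The lower flange rests on z = 0 and the three cylinders share a vertical axis.

C is an I-beam lying along x, 2160 mm long. Overall section height 590 mm. Two flanges 152 mm wide (y) and 12 mm thick, one on the floor and one at the top; a web 8 mm thick runs between them, centred on the flange width.

The spool is on top of the stool. The I-beam is on the floor beside the stool on its +y side.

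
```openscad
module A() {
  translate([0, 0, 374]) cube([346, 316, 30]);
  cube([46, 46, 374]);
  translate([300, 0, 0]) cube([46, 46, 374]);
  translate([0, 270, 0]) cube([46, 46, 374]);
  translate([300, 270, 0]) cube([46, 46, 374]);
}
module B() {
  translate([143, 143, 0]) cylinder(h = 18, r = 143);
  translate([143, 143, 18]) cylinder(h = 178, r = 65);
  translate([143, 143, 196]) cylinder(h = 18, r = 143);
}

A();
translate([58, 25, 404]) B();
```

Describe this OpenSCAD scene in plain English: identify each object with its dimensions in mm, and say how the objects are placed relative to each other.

A is a simple wooden stool: a rectangular seat 346 mm (x) by 316 mm (y), 30 mm thick, top face at z = 404 mm, on four square legs, each 46×46 mm in cross-section. The legs rest on z = 0, each flush with a corner of the seat.

B is a spool: two coaxial disc flanges of radius 143 mm and thickness 18 mm, joined by a core cylinder of radius 65 mm and height 178 mm. The lower flange rests on z = 0 and the three cylinders share a vertical axis.

The spool is on top of the stool.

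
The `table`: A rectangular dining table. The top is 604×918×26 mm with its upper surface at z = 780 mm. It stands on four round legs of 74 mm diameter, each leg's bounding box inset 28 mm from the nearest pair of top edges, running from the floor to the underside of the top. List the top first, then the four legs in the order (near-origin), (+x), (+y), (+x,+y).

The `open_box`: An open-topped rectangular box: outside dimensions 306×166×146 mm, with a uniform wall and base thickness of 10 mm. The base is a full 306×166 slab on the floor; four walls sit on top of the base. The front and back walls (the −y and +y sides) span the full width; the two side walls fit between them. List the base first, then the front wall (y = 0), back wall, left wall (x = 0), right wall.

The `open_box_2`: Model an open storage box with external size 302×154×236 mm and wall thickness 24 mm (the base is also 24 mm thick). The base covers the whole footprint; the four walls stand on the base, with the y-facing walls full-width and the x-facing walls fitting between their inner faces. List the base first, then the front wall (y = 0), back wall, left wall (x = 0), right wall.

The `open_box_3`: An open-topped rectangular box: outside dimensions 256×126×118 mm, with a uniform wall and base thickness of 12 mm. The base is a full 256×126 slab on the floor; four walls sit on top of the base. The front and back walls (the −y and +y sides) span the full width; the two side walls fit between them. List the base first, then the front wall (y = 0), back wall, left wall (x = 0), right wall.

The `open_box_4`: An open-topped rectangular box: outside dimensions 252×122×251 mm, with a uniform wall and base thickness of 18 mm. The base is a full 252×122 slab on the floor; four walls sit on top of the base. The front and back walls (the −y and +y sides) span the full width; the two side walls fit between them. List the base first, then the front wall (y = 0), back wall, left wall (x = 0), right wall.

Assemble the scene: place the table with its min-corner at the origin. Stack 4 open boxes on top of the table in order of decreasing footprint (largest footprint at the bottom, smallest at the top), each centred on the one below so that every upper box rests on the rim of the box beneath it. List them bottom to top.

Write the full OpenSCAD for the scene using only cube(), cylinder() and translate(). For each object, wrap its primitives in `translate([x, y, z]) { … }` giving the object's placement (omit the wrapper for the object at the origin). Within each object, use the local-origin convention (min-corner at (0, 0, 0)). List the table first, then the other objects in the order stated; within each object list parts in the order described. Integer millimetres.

translate([0, 0, 754]) cube([604, 918, 26]);
translate([65, 65, 0]) cylinder(h = 754, r = 37);
translate([539, 65, 0]) cylinder(h = 754, r = 37);
translate([65, 853, 0]) cylinder(h = 754, r = 37);
translate([539, 853, 0]) cylinder(h = 754, r = 37);
translate([149, 376, 780]) {
  cube([306, 166, 10]);
  translate([0, 0, 10]) cube([306, 10, 136]);
  translate([0, 156, 10]) cube([306, 10, 136]);
  translate([0, 10, 10]) cube([10, 146, 136]);
  translate([296, 10, 10]) cube([10, 146, 136]);
}
translate([151, 382, 926]) {
  cube([302, 154, 24]);
  translate([0, 0, 24]) cube([302, 24, 212]);
  translate([0, 130, 24]) cube([302, 24, 212]);
  translate([0, 24, 24]) cube([24, 106, 212]);
  translate([278, 24, 24]) cube([24, 106, 212]);
}
translate([174, 396, 1162]) {
  cube([256, 126, 12]);
  translate([0, 0, 12]) cube([256, 12, 106]);
  translate([0, 114, 12]) cube([256, 12, 106]);
  translate([0, 12, 12]) cube([12, 102, 106]);
  translate([244, 12, 12]) cube([12, 102, 106]);
}
translate([176, 398, 1280]) {
  cube([252, 122, 18]);
  translate([0, 0, 18]) cube([252, 18, 233]);
  translate([0, 104, 18]) cube([252, 18, 233]);
  translate([0, 18, 18]) cube([18, 86, 233]);
  translate([234, 18, 18]) cube([18, 86, 233]);
}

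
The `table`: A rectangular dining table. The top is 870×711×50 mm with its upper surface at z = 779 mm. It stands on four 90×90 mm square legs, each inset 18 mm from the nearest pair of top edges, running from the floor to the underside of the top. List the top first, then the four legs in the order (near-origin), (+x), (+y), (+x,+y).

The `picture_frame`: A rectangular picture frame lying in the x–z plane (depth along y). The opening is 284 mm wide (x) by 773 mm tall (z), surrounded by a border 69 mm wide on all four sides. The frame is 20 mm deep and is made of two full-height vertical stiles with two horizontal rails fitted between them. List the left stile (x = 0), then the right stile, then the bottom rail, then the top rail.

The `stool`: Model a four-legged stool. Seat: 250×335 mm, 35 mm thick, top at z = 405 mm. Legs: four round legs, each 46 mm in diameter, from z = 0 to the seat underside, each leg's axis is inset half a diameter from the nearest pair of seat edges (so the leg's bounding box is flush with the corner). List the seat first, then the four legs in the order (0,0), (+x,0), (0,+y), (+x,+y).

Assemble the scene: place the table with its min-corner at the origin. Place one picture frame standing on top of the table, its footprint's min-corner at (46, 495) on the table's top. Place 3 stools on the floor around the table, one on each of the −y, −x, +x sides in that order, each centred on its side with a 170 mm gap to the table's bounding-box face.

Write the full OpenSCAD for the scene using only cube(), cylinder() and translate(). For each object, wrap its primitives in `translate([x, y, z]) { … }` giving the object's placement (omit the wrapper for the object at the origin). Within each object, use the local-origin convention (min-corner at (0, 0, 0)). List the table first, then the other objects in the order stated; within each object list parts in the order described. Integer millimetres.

translate([0, 0, 729]) cube([870, 711, 50]);
translate([18, 18, 0]) cube([90, 90, 729]);
translate([762, 18, 0]) cube([90, 90, 729]);
translate([18, 603, 0]) cube([90, 90, 729]);
translate([762, 603, 0]) cube([90, 90, 729]);
translate([46, 495, 779]) {
  cube([69, 20, 911]);
  translate([353, 0, 0]) cube([69, 20, 911]);
  translate([69, 0, 0]) cube([284, 20, 69]);
  translate([69, 0, 842]) cube([284, 20, 69]);
}
translate([310, -505, 0]) {
  translate([0, 0, 370]) cube([250, 335, 35]);
  translate([23, 23, 0]) cylinder(h = 370, r = 23);
  translate([227, 23, 0]) cylinder(h = 370, r = 23);
  translate([23, 312, 0]) cylinder(h = 370, r = 23);
  translate([227, 312, 0]) cylinder(h = 370, r = 23);
}
translate([-420, 188, 0]) {
  translate([0, 0, 370]) cube([250, 335, 35]);
  translate([23, 23, 0]) cylinder(h = 370, r = 23);
  translate([227, 23, 0]) cylinder(h = 370, r = 23);
  translate([23, 312, 0]) cylinder(h = 370, r = 23);
  translate([227, 312, 0]) cylinder(h = 370, r = 23);
}
translate([1040, 188, 0]) {
  translate([0, 0, 370]) cube([250, 335, 35]);
  translate([23, 23, 0]) cylinder(h = 370, r = 23);
  translate([227, 23, 0]) cylinder(h = 370, r = 23);
  translate([23, 312, 0]) cylinder(h = 370, r = 23);
  translate([227, 312, 0]) cylinder(h = 370, r = 23);
}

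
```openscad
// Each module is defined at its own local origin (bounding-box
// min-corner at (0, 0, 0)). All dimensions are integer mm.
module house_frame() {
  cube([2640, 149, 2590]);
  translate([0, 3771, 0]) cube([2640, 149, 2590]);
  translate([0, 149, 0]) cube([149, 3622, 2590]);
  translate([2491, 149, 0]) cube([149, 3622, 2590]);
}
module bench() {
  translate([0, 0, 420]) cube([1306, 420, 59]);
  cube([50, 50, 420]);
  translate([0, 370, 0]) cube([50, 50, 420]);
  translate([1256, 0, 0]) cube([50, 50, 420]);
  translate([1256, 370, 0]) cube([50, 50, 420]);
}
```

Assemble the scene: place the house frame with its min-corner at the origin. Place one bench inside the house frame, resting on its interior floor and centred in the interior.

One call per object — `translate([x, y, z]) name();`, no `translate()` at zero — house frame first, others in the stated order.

house_frame();
translate([667, 1750, 0]) bench();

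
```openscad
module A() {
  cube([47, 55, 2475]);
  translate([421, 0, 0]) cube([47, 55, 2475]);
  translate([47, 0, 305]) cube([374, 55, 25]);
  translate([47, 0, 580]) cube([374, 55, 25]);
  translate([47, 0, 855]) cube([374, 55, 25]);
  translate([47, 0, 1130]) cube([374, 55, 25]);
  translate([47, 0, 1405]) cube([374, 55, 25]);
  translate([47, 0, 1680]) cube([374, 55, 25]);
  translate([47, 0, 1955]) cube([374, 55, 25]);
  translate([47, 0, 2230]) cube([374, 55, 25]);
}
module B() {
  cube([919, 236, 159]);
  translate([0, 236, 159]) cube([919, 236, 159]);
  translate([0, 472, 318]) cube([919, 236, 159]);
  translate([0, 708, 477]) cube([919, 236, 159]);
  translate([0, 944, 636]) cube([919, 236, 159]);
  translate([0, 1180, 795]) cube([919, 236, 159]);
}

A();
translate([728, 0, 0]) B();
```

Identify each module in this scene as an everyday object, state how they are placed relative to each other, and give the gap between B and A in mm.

The staircase's nearest face is 260 mm from the ladder's +x face.

A is a ladder. B is a staircase. The staircase is on the floor beside the ladder on its +x side. The gap between the staircase and the ladder is 260 mm.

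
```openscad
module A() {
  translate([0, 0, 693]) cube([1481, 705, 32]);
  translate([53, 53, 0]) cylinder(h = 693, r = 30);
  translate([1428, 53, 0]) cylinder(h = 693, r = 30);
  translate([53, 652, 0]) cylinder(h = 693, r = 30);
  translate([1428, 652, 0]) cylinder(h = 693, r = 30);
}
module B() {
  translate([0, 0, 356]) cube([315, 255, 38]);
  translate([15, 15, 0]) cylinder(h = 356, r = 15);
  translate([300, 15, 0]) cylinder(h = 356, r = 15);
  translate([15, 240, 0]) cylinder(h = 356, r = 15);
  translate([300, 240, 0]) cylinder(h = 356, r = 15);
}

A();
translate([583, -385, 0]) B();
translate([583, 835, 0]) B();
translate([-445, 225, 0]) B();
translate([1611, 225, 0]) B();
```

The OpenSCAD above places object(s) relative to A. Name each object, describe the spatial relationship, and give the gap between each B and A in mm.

A is a table. B is a stool. Four stools sit around the table at the −y, +y, −x, +x sides. The gap between each stool and the table is 130 mm.

Each stool's nearest face is 130 mm from the table's bounding box.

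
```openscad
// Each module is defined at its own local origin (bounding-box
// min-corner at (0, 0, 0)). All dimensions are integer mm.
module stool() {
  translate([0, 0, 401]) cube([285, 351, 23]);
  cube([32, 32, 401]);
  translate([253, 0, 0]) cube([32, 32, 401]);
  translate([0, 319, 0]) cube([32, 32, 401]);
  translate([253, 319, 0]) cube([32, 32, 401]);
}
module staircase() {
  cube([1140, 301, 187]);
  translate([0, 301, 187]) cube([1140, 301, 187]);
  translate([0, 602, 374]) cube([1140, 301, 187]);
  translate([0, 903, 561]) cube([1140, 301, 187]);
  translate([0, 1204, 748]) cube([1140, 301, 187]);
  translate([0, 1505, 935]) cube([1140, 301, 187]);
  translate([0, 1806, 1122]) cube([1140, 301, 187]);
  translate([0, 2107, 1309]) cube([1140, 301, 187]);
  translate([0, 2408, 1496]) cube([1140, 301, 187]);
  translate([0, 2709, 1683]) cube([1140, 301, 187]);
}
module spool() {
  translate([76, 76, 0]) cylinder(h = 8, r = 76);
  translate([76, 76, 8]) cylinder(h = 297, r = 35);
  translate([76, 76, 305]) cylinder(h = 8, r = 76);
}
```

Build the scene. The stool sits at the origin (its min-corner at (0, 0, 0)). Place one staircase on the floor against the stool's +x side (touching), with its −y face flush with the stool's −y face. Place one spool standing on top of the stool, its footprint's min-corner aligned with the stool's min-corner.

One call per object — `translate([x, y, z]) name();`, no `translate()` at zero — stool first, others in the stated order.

stool();
translate([285, 0, 0]) staircase();
translate([0, 0, 424]) spool();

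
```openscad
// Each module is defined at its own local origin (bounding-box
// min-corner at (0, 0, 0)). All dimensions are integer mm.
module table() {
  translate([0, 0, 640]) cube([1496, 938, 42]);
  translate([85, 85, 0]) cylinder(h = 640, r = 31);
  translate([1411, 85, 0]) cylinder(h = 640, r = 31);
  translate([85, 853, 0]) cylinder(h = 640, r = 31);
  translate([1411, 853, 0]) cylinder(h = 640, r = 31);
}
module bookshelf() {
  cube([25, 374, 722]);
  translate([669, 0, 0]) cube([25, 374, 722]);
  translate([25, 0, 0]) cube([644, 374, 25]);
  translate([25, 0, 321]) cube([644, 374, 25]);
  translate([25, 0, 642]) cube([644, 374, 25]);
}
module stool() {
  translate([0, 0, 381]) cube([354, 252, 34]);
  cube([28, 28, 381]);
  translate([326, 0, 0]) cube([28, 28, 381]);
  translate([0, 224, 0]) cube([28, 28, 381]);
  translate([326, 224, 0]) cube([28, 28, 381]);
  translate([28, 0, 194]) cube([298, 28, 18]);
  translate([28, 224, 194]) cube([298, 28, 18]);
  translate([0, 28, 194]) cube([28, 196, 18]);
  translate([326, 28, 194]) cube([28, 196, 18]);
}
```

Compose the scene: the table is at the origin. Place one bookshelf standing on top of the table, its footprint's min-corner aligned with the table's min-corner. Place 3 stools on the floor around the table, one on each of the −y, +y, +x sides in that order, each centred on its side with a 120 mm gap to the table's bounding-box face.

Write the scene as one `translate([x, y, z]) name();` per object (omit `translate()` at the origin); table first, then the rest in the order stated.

table();
translate([0, 0, 682]) bookshelf();
translate([571, -372, 0]) stool();
translate([571, 1058, 0]) stool();
translate([1616, 343, 0]) stool();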